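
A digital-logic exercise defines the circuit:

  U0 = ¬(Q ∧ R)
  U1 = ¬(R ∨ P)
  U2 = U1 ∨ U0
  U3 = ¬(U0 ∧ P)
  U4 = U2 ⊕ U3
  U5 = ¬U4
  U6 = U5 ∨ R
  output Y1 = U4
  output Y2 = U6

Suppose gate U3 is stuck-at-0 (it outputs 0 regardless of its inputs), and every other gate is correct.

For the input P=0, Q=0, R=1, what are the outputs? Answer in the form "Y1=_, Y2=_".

Y1=1, Y2=1

Propagate with U3 forced: U0=1, U1=0, U2=1, U3=0 [stuck-at-0], U4=1, U5=0, U6=1.
So the outputs are Y1=1, Y2=1. (Without the fault they would be Y1=0, Y2=1.)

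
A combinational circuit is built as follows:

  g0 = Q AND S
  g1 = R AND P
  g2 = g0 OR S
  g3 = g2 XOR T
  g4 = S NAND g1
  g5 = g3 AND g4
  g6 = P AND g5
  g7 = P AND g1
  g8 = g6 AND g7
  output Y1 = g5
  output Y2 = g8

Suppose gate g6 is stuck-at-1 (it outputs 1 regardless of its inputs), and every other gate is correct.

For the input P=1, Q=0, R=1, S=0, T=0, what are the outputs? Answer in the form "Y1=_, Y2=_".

Y1=0, Y2=1

Propagate with g6 forced: g0=0, g1=1, g2=0, g3=0, g4=1, g5=0, g6=1 [stuck-at-1], g7=1, g8=1.
So the outputs are Y1=0, Y2=1. (Without the fault they would be Y1=0, Y2=0.)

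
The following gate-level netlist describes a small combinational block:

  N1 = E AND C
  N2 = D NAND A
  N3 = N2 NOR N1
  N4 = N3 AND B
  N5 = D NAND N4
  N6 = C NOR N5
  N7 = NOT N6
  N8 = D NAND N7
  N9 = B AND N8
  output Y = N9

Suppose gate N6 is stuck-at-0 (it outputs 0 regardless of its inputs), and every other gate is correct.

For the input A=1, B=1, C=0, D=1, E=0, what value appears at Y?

0

Propagate with N6 forced: N1=0, N2=0, N3=1, N4=1, N5=0, N6=0 [stuck-at-0], N7=1, N8=0, N9=0.
So Y = 0. (Without the fault it would be 1.)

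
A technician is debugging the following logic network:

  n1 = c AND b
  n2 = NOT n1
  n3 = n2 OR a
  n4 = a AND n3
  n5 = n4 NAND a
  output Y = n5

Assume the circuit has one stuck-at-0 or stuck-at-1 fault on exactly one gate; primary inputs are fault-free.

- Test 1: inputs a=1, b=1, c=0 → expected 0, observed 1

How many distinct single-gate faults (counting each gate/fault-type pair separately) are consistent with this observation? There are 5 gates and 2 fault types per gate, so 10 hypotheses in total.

3

Fault-free: n1=0, n2=1, n3=1, n4=1, n5=0 → 0. Observed 1.
  n1 stuck-at-0: output 0 ✗
  n1 stuck-at-1: output 0 ✗
  n2 stuck-at-0: output 0 ✗
  n2 stuck-at-1: output 0 ✗
  n3 stuck-at-0: output 1 ✓
  n3 stuck-at-1: output 0 ✗
  n4 stuck-at-0: output 1 ✓
  n4 stuck-at-1: output 0 ✗
  n5 stuck-at-0: output 0 ✗
  n5 stuck-at-1: output 1 ✓
Consistent faults: {n3 stuck-at-0, n4 stuck-at-0, n5 stuck-at-1} — 3 in all.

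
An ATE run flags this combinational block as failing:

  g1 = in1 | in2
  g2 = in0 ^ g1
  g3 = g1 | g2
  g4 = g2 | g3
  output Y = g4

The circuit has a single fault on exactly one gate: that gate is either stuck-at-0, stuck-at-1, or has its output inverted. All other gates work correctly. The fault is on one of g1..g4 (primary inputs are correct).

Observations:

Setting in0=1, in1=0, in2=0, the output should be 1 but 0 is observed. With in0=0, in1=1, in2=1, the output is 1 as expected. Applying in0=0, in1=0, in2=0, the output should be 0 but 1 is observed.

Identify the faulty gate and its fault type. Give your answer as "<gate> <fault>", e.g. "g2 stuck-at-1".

Fault-free values for test 1 (in0=1, in1=0, in2=0): g1=0, g2=1, g3=1, g4=1, giving Y=1. Observed 0.
Test 1: faults giving observed 0 are {g2 stuck-at-0, g2 inverted output, g4 stuck-at-0, g4 inverted output}.
Test 2 (in0=0, in1=1, in2=1): fault-free g1=1, g2=1, g3=1, g4=1 → 1; observed 1. Eliminates g4 stuck-at-0, g4 inverted output.
Test 3 (in0=0, in1=0, in2=0): fault-free g1=0, g2=0, g3=0, g4=0 → 0; observed 1. Eliminates g2 stuck-at-0.
Only g2 inverted output is consistent with every test.

g2 inverted output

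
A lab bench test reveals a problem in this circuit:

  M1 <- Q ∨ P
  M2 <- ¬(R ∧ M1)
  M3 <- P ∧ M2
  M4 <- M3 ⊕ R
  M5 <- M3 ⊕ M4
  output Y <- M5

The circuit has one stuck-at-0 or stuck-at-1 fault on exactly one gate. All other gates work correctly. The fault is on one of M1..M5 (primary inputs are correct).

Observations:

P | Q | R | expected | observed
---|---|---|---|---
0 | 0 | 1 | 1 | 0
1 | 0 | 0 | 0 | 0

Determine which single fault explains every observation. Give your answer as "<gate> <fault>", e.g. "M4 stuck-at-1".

Fault-free values for test 1 (P=0, Q=0, R=1): M1=0, M2=1, M3=0, M4=1, M5=1, giving Y=1. Observed 0.
Test 1: faults giving observed 0 are {M4 stuck-at-0, M5 stuck-at-0}.
Test 2 (P=1, Q=0, R=0): fault-free M1=1, M2=1, M3=1, M4=1, M5=0 → 0; observed 0. Eliminates M4 stuck-at-0.
Only M5 stuck-at-0 is consistent with every test.

M5 stuck-at-0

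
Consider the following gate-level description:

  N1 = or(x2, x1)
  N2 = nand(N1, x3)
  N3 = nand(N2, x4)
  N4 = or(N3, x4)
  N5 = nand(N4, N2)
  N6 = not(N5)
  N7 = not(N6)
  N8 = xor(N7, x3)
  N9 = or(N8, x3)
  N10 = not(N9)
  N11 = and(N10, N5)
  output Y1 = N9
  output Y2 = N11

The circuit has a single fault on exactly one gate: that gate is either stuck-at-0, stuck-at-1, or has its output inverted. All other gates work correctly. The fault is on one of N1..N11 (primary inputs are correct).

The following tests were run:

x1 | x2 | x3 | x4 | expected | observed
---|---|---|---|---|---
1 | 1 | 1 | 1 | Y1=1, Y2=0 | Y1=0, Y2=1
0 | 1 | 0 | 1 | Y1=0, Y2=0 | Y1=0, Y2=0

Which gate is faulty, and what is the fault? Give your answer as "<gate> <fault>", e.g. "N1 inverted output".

Fault-free values for test 1 (x1=1, x2=1, x3=1, x4=1): N1=1, N2=0, N3=1, N4=1, N5=1, N6=0, N7=1, N8=0, N9=1, N10=0, N11=0, giving Y1=1, Y2=0. Observed Y1=0, Y2=1.
Test 1: faults giving observed Y1=0, Y2=1 are {N9 stuck-at-0, N9 inverted output}.
Test 2 (x1=0, x2=1, x3=0, x4=1): fault-free N1=1, N2=1, N3=0, N4=1, N5=0, N6=1, N7=0, N8=0, N9=0, N10=1, N11=0 → Y1=0, Y2=0; observed Y1=0, Y2=0. Eliminates N9 inverted output.
Only N9 stuck-at-0 is consistent with every test.

N9 stuck-at-0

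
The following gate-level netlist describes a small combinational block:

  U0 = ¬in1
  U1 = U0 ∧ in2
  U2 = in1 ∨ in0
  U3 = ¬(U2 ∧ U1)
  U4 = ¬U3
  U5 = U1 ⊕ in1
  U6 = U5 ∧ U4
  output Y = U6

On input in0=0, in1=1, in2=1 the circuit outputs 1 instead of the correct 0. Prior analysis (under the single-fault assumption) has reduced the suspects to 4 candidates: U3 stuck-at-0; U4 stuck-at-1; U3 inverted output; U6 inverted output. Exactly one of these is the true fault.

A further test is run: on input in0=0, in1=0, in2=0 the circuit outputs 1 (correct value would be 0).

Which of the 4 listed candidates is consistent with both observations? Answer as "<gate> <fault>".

U6 inverted output

Evaluate each candidate on input in0=0, in1=0, in2=0:
  U3 stuck-at-0: U0=1, U1=0, U2=0, U3=0 [stuck-at-0], U4=1, U5=0, U6=0 → 0 — eliminated
  U4 stuck-at-1: U0=1, U1=0, U2=0, U3=1, U4=1 [stuck-at-1], U5=0, U6=0 → 0 — eliminated
  U3 inverted output: U0=1, U1=0, U2=0, U3=0 [inverted output], U4=1, U5=0, U6=0 → 0 — eliminated
  U6 inverted output: U0=1, U1=0, U2=0, U3=1, U4=0, U5=0, U6=1 [inverted output] → 1 — matches
Only U6 inverted output reproduces the observed 1.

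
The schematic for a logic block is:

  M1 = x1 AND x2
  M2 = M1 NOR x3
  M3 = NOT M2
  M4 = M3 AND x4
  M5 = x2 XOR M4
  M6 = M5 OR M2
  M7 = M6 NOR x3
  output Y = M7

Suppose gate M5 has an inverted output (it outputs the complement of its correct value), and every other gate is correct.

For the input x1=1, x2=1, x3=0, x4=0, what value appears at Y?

1

Propagate with M5 forced: M1=1, M2=0, M3=1, M4=0, M5=0 [inverted output], M6=0, M7=1.
So Y = 1. (Without the fault it would be 0.)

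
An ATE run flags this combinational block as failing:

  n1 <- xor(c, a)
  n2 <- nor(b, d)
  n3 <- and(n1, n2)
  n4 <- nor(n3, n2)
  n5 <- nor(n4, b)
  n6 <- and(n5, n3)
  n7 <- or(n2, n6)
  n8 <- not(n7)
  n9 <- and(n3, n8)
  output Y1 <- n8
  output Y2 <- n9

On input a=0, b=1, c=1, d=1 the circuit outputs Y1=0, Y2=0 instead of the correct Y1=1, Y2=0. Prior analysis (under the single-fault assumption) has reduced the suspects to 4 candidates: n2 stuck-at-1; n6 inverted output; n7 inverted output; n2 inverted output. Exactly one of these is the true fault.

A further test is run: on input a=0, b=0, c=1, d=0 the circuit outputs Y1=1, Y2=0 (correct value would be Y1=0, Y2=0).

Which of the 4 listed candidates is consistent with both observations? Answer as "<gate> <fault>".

Evaluate each candidate on input a=0, b=0, c=1, d=0:
  n2 stuck-at-1: n1=1, n2=1 [stuck-at-1], n3=1, n4=0, n5=1, n6=1, n7=1, n8=0, n9=0 → Y1=0, Y2=0 — eliminated
  n6 inverted output: n1=1, n2=1, n3=1, n4=0, n5=1, n6=0 [inverted output], n7=1, n8=0, n9=0 → Y1=0, Y2=0 — eliminated
  n7 inverted output: n1=1, n2=1, n3=1, n4=0, n5=1, n6=1, n7=0 [inverted output], n8=1, n9=1 → Y1=1, Y2=1 — eliminated
  n2 inverted output: n1=1, n2=0 [inverted output], n3=0, n4=1, n5=0, n6=0, n7=0, n8=1, n9=0 → Y1=1, Y2=0 — matches
Only n2 inverted output reproduces the observed Y1=1, Y2=0.

n2 inverted output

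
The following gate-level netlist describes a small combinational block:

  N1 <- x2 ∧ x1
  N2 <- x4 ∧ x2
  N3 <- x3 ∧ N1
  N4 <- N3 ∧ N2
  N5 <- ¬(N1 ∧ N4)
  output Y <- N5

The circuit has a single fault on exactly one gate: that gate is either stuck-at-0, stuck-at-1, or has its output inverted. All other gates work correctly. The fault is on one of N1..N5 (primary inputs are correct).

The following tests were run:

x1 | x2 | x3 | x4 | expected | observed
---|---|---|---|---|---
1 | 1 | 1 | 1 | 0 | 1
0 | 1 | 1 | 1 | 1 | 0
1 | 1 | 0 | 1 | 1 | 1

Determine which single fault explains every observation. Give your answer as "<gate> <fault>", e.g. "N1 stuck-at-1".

Fault-free values for test 1 (x1=1, x2=1, x3=1, x4=1): N1=1, N2=1, N3=1, N4=1, N5=0, giving Y=0. Observed 1.
Test 1: faults giving observed 1 are {N1 stuck-at-0, N1 inverted output, N2 stuck-at-0, N2 inverted output, N3 stuck-at-0, N3 inverted output, N4 stuck-at-0, N4 inverted output, N5 stuck-at-1, N5 inverted output}.
Test 2 (x1=0, x2=1, x3=1, x4=1): fault-free N1=0, N2=1, N3=0, N4=0, N5=1 → 1; observed 0. Eliminates N1 stuck-at-0, N2 stuck-at-0, N2 inverted output, N3 stuck-at-0, N3 inverted output, N4 stuck-at-0, N4 inverted output, N5 stuck-at-1.
Test 3 (x1=1, x2=1, x3=0, x4=1): fault-free N1=1, N2=1, N3=0, N4=0, N5=1 → 1; observed 1. Eliminates N5 inverted output.
Only N1 inverted output is consistent with every test.

N1 inverted output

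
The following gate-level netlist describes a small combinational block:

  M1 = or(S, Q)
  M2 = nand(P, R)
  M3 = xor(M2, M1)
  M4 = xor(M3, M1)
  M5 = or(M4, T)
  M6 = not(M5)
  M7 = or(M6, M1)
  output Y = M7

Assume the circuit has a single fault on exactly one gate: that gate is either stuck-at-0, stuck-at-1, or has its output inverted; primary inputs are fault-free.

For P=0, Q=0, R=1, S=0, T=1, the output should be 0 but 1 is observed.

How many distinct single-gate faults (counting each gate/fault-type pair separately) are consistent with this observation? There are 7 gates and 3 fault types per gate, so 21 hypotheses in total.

8

Fault-free: M1=0, M2=1, M3=1, M4=1, M5=1, M6=0, M7=0 → 0. Observed 1.
  M1: stuck-at-1, inverted output ✓; others ✗
  M2: none of the 3 fault types match ✗
  M3: none of the 3 fault types match ✗
  M4: none of the 3 fault types match ✗
  M5: stuck-at-0, inverted output ✓; others ✗
  M6: stuck-at-1, inverted output ✓; others ✗
  M7: stuck-at-1, inverted output ✓; others ✗
Consistent faults: {M1 stuck-at-1, M1 inverted output, M5 stuck-at-0, M5 inverted output, M6 stuck-at-1, M6 inverted output, M7 stuck-at-1, M7 inverted output} — 8 in all.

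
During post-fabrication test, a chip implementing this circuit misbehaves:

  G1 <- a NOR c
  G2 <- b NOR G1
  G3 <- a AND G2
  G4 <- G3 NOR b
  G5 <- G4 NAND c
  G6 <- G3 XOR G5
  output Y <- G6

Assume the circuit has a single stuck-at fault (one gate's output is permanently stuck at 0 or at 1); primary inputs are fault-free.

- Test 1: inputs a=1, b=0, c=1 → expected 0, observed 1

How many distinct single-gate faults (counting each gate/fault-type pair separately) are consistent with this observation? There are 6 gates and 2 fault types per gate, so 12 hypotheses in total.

3

Fault-free: G1=0, G2=1, G3=1, G4=0, G5=1, G6=0 → 0. Observed 1.
  G1 stuck-at-0: output 0 ✗
  G1 stuck-at-1: output 0 ✗
  G2 stuck-at-0: output 0 ✗
  G2 stuck-at-1: output 0 ✗
  G3 stuck-at-0: output 0 ✗
  G3 stuck-at-1: output 0 ✗
  G4 stuck-at-0: output 0 ✗
  G4 stuck-at-1: output 1 ✓
  G5 stuck-at-0: output 1 ✓
  G5 stuck-at-1: output 0 ✗
  G6 stuck-at-0: output 0 ✗
  G6 stuck-at-1: output 1 ✓
Consistent faults: {G4 stuck-at-1, G5 stuck-at-0, G6 stuck-at-1} — 3 in all.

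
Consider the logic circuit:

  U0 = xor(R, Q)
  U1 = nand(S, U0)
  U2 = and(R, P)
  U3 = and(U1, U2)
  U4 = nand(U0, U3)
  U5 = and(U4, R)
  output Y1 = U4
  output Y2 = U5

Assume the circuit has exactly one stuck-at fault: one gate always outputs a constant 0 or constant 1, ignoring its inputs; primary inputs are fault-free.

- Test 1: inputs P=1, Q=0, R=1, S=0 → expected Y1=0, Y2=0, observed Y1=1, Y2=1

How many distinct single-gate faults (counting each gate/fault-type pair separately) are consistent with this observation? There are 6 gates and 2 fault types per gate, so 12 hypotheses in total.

Fault-free: U0=1, U1=1, U2=1, U3=1, U4=0, U5=0 → Y1=0, Y2=0. Observed Y1=1, Y2=1.
  U0 stuck-at-0: output Y1=1, Y2=1 ✓
  U0 stuck-at-1: output Y1=0, Y2=0 ✗
  U1 stuck-at-0: output Y1=1, Y2=1 ✓
  U1 stuck-at-1: output Y1=0, Y2=0 ✗
  U2 stuck-at-0: output Y1=1, Y2=1 ✓
  U2 stuck-at-1: output Y1=0, Y2=0 ✗
  U3 stuck-at-0: output Y1=1, Y2=1 ✓
  U3 stuck-at-1: output Y1=0, Y2=0 ✗
  U4 stuck-at-0: output Y1=0, Y2=0 ✗
  U4 stuck-at-1: output Y1=1, Y2=1 ✓
  U5 stuck-at-0: output Y1=0, Y2=0 ✗
  U5 stuck-at-1: output Y1=0, Y2=1 ✗
Consistent faults: {U0 stuck-at-0, U1 stuck-at-0, U2 stuck-at-0, U3 stuck-at-0, U4 stuck-at-1} — 5 in all.

5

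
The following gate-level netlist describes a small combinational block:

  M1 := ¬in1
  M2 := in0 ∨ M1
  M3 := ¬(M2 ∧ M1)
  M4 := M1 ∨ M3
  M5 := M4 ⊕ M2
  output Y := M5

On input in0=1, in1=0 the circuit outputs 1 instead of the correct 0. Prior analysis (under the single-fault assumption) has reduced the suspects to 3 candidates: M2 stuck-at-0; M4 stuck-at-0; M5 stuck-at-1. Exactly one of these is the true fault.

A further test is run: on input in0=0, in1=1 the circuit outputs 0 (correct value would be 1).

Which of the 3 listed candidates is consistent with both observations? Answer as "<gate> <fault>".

Evaluate each candidate on input in0=0, in1=1:
  M2 stuck-at-0: M1=0, M2=0 [stuck-at-0], M3=1, M4=1, M5=1 → 1 — eliminated
  M4 stuck-at-0: M1=0, M2=0, M3=1, M4=0 [stuck-at-0], M5=0 → 0 — matches
  M5 stuck-at-1: M1=0, M2=0, M3=1, M4=1, M5=1 [stuck-at-1] → 1 — eliminated
Only M4 stuck-at-0 reproduces the observed 0.

M4 stuck-at-0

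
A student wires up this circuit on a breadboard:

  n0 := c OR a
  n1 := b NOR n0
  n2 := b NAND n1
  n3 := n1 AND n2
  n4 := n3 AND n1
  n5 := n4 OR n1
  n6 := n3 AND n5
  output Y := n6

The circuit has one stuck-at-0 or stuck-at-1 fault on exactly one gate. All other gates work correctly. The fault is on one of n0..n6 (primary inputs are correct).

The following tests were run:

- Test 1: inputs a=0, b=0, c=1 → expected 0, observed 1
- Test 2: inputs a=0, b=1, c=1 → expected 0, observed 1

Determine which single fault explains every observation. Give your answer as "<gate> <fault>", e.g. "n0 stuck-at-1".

n6 stuck-at-1

Fault-free values for test 1 (a=0, b=0, c=1): n0=1, n1=0, n2=1, n3=0, n4=0, n5=0, n6=0, giving Y=0. Observed 1.
Test 1: faults giving observed 1 are {n0 stuck-at-0, n1 stuck-at-1, n6 stuck-at-1}.
Test 2 (a=0, b=1, c=1): fault-free n0=1, n1=0, n2=1, n3=0, n4=0, n5=0, n6=0 → 0; observed 1. Eliminates n0 stuck-at-0, n1 stuck-at-1.
Only n6 stuck-at-1 is consistent with every test.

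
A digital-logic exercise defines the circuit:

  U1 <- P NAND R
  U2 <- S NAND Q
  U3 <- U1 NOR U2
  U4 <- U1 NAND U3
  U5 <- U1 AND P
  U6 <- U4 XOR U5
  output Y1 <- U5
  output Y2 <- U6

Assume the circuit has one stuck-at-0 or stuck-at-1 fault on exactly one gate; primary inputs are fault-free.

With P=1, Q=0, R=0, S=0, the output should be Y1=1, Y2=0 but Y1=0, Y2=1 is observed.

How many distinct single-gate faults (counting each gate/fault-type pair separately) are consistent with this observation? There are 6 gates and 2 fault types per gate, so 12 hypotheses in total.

Fault-free: U1=1, U2=1, U3=0, U4=1, U5=1, U6=0 → Y1=1, Y2=0. Observed Y1=0, Y2=1.
  U1 stuck-at-0: output Y1=0, Y2=1 ✓
  U1 stuck-at-1: output Y1=1, Y2=0 ✗
  U2 stuck-at-0: output Y1=1, Y2=0 ✗
  U2 stuck-at-1: output Y1=1, Y2=0 ✗
  U3 stuck-at-0: output Y1=1, Y2=0 ✗
  U3 stuck-at-1: output Y1=1, Y2=1 ✗
  U4 stuck-at-0: output Y1=1, Y2=1 ✗
  U4 stuck-at-1: output Y1=1, Y2=0 ✗
  U5 stuck-at-0: output Y1=0, Y2=1 ✓
  U5 stuck-at-1: output Y1=1, Y2=0 ✗
  U6 stuck-at-0: output Y1=1, Y2=0 ✗
  U6 stuck-at-1: output Y1=1, Y2=1 ✗
Consistent faults: {U1 stuck-at-0, U5 stuck-at-0} — 2 in all.

2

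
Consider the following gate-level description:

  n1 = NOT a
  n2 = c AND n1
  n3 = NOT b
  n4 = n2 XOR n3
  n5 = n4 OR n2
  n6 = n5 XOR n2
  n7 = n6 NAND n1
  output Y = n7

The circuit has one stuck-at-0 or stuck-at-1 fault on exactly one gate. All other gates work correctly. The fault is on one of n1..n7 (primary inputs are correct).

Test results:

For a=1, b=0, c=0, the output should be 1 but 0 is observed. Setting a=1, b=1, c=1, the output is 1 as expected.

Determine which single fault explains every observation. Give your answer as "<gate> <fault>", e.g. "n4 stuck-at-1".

Fault-free values for test 1 (a=1, b=0, c=0): n1=0, n2=0, n3=1, n4=1, n5=1, n6=1, n7=1, giving Y=1. Observed 0.
Test 1: faults giving observed 0 are {n1 stuck-at-1, n7 stuck-at-0}.
Test 2 (a=1, b=1, c=1): fault-free n1=0, n2=0, n3=0, n4=0, n5=0, n6=0, n7=1 → 1; observed 1. Eliminates n7 stuck-at-0.
Only n1 stuck-at-1 is consistent with every test.

n1 stuck-at-1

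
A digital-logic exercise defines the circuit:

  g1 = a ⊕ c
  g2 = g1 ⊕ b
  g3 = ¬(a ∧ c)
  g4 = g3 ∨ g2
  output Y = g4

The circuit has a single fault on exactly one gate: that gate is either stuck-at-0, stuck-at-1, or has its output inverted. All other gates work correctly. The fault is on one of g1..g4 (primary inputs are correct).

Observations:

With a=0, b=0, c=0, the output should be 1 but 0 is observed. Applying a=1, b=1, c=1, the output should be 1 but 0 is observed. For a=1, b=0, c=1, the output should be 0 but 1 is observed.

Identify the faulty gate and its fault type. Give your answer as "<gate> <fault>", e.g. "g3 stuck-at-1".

Fault-free values for test 1 (a=0, b=0, c=0): g1=0, g2=0, g3=1, g4=1, giving Y=1. Observed 0.
Test 1: faults giving observed 0 are {g3 stuck-at-0, g3 inverted output, g4 stuck-at-0, g4 inverted output}.
Test 2 (a=1, b=1, c=1): fault-free g1=0, g2=1, g3=0, g4=1 → 1; observed 0. Eliminates g3 stuck-at-0, g3 inverted output.
Test 3 (a=1, b=0, c=1): fault-free g1=0, g2=0, g3=0, g4=0 → 0; observed 1. Eliminates g4 stuck-at-0.
Only g4 inverted output is consistent with every test.

g4 inverted output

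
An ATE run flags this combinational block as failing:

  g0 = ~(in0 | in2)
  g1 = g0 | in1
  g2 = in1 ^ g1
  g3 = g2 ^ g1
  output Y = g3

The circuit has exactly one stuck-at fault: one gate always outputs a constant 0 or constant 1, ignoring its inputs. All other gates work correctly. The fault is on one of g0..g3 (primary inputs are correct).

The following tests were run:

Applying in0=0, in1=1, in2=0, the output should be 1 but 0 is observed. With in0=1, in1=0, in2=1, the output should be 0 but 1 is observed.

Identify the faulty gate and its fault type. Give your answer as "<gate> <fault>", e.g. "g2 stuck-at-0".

Fault-free values for test 1 (in0=0, in1=1, in2=0): g0=1, g1=1, g2=0, g3=1, giving Y=1. Observed 0.
Test 1: faults giving observed 0 are {g2 stuck-at-1, g3 stuck-at-0}.
Test 2 (in0=1, in1=0, in2=1): fault-free g0=0, g1=0, g2=0, g3=0 → 0; observed 1. Eliminates g3 stuck-at-0.
Only g2 stuck-at-1 is consistent with every test.

g2 stuck-at-1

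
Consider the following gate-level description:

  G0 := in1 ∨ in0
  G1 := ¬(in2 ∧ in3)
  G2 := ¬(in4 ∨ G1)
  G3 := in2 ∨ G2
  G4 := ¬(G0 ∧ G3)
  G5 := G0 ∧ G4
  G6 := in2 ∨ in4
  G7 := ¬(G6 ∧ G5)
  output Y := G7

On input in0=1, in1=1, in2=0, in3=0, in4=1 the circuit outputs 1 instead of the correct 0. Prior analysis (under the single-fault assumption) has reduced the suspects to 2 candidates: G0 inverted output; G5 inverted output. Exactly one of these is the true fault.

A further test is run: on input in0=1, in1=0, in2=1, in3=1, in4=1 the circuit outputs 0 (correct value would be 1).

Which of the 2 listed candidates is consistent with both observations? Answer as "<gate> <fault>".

Evaluate each candidate on input in0=1, in1=0, in2=1, in3=1, in4=1:
  G0 inverted output: G0=0 [inverted output], G1=0, G2=0, G3=1, G4=1, G5=0, G6=1, G7=1 → 1 — eliminated
  G5 inverted output: G0=1, G1=0, G2=0, G3=1, G4=0, G5=1 [inverted output], G6=1, G7=0 → 0 — matches
Only G5 inverted output reproduces the observed 0.

G5 inverted output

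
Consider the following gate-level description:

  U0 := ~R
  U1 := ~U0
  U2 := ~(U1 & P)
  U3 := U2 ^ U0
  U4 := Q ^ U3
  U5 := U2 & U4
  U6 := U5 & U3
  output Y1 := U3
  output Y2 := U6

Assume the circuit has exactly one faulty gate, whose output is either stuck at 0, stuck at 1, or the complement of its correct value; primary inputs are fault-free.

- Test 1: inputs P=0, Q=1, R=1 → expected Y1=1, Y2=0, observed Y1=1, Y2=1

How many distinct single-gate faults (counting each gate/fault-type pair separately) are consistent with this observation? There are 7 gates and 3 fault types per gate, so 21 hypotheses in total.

6

Fault-free: U0=0, U1=1, U2=1, U3=1, U4=0, U5=0, U6=0 → Y1=1, Y2=0. Observed Y1=1, Y2=1.
  U0: none of the 3 fault types match ✗
  U1: none of the 3 fault types match ✗
  U2: none of the 3 fault types match ✗
  U3: none of the 3 fault types match ✗
  U4: stuck-at-1, inverted output ✓; others ✗
  U5: stuck-at-1, inverted output ✓; others ✗
  U6: stuck-at-1, inverted output ✓; others ✗
Consistent faults: {U4 stuck-at-1, U4 inverted output, U5 stuck-at-1, U5 inverted output, U6 stuck-at-1, U6 inverted output} — 6 in all.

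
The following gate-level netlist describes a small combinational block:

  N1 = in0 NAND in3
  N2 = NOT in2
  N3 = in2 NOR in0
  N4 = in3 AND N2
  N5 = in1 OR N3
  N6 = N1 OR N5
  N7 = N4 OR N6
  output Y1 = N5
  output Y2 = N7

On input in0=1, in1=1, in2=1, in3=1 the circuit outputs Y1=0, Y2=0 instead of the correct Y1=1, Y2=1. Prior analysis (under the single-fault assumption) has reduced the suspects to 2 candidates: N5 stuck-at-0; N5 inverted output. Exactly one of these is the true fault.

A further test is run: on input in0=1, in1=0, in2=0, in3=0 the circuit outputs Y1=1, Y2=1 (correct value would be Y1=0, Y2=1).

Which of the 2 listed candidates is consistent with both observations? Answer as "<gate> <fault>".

N5 inverted output

Evaluate each candidate on input in0=1, in1=0, in2=0, in3=0:
  N5 stuck-at-0: N1=1, N2=1, N3=0, N4=0, N5=0 [stuck-at-0], N6=1, N7=1 → Y1=0, Y2=1 — eliminated
  N5 inverted output: N1=1, N2=1, N3=0, N4=0, N5=1 [inverted output], N6=1, N7=1 → Y1=1, Y2=1 — matches
Only N5 inverted output reproduces the observed Y1=1, Y2=1.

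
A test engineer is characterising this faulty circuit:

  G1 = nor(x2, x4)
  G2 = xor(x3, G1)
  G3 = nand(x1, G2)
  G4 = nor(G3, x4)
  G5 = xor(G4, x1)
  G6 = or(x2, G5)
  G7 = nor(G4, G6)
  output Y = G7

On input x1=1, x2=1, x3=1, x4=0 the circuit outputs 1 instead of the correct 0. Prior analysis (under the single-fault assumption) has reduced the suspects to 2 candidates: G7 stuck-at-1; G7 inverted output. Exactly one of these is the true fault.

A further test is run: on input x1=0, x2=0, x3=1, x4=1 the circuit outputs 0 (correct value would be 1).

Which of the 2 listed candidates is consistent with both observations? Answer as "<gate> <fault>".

G7 inverted output

Evaluate each candidate on input x1=0, x2=0, x3=1, x4=1:
  G7 stuck-at-1: G1=0, G2=1, G3=1, G4=0, G5=0, G6=0, G7=1 [stuck-at-1] → 1 — eliminated
  G7 inverted output: G1=0, G2=1, G3=1, G4=0, G5=0, G6=0, G7=0 [inverted output] → 0 — matches
Only G7 inverted output reproduces the observed 0.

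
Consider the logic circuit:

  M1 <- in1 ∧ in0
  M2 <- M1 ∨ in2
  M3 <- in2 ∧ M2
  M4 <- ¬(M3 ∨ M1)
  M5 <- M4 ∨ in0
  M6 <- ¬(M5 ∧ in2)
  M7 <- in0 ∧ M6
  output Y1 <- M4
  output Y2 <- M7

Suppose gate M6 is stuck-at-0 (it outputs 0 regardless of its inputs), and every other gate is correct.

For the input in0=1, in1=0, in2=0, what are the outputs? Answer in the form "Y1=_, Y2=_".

Propagate with M6 forced: M1=0, M2=0, M3=0, M4=1, M5=1, M6=0 [stuck-at-0], M7=0.
So the outputs are Y1=1, Y2=0. (Without the fault they would be Y1=1, Y2=1.)

Y1=1, Y2=0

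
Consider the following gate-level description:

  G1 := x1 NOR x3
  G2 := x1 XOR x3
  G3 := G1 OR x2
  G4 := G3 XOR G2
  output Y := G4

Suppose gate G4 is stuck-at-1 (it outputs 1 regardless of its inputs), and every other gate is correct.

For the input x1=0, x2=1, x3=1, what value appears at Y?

Propagate with G4 forced: G1=0, G2=1, G3=1, G4=1 [stuck-at-1].
So Y = 1. (Without the fault it would be 0.)

1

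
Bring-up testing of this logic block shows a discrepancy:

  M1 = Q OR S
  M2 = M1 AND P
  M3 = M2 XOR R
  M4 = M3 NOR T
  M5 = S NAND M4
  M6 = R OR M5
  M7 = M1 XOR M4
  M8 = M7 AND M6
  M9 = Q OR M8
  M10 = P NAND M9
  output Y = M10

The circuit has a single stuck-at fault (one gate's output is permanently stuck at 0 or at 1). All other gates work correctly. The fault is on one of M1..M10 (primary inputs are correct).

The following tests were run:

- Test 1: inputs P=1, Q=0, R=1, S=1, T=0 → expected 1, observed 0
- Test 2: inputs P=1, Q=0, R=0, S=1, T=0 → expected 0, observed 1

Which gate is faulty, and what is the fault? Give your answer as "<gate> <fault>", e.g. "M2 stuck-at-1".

M2 stuck-at-0

Fault-free values for test 1 (P=1, Q=0, R=1, S=1, T=0): M1=1, M2=1, M3=0, M4=1, M5=0, M6=1, M7=0, M8=0, M9=0, M10=1, giving Y=1. Observed 0.
Test 1: faults giving observed 0 are {M2 stuck-at-0, M3 stuck-at-1, M4 stuck-at-0, M7 stuck-at-1, M8 stuck-at-1, M9 stuck-at-1, M10 stuck-at-0}.
Test 2 (P=1, Q=0, R=0, S=1, T=0): fault-free M1=1, M2=1, M3=1, M4=0, M5=1, M6=1, M7=1, M8=1, M9=1, M10=0 → 0; observed 1. Eliminates M3 stuck-at-1, M4 stuck-at-0, M7 stuck-at-1, M8 stuck-at-1, M9 stuck-at-1, M10 stuck-at-0.
Only M2 stuck-at-0 is consistent with every test.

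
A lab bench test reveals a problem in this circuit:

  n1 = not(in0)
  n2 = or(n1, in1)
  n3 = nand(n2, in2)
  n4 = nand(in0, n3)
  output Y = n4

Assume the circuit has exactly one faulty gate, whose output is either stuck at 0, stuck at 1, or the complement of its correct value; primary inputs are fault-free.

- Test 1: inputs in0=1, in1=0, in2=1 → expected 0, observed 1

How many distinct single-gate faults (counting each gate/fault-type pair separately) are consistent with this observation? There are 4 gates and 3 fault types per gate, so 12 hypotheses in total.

Fault-free: n1=0, n2=0, n3=1, n4=0 → 0. Observed 1.
  n1 stuck-at-0: output 0 ✗
  n1 stuck-at-1: output 1 ✓
  n1 inverted output: output 1 ✓
  n2 stuck-at-0: output 0 ✗
  n2 stuck-at-1: output 1 ✓
  n2 inverted output: output 1 ✓
  n3 stuck-at-0: output 1 ✓
  n3 stuck-at-1: output 0 ✗
  n3 inverted output: output 1 ✓
  n4 stuck-at-0: output 0 ✗
  n4 stuck-at-1: output 1 ✓
  n4 inverted output: output 1 ✓
Consistent faults: {n1 stuck-at-1, n1 inverted output, n2 stuck-at-1, n2 inverted output, n3 stuck-at-0, n3 inverted output, n4 stuck-at-1, n4 inverted output} — 8 in all.

8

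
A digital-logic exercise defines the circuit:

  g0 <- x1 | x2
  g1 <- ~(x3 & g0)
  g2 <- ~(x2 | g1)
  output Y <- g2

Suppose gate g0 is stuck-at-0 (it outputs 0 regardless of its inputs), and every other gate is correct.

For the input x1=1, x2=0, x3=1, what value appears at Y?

0

Propagate with g0 forced: g0=0 [stuck-at-0], g1=1, g2=0.
So Y = 0. (Without the fault it would be 1.)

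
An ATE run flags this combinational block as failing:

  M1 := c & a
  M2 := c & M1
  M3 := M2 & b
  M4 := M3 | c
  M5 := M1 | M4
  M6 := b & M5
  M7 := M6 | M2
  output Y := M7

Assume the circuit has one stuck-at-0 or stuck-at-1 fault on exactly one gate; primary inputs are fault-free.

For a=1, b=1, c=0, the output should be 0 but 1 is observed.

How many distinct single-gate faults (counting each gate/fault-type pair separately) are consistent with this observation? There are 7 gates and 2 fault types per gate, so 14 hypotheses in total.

Fault-free: M1=0, M2=0, M3=0, M4=0, M5=0, M6=0, M7=0 → 0. Observed 1.
  M1 stuck-at-0: output 0 ✗
  M1 stuck-at-1: output 1 ✓
  M2 stuck-at-0: output 0 ✗
  M2 stuck-at-1: output 1 ✓
  M3 stuck-at-0: output 0 ✗
  M3 stuck-at-1: output 1 ✓
  M4 stuck-at-0: output 0 ✗
  M4 stuck-at-1: output 1 ✓
  M5 stuck-at-0: output 0 ✗
  M5 stuck-at-1: output 1 ✓
  M6 stuck-at-0: output 0 ✗
  M6 stuck-at-1: output 1 ✓
  M7 stuck-at-0: output 0 ✗
  M7 stuck-at-1: output 1 ✓
Consistent faults: {M1 stuck-at-1, M2 stuck-at-1, M3 stuck-at-1, M4 stuck-at-1, M5 stuck-at-1, M6 stuck-at-1, M7 stuck-at-1} — 7 in all.

7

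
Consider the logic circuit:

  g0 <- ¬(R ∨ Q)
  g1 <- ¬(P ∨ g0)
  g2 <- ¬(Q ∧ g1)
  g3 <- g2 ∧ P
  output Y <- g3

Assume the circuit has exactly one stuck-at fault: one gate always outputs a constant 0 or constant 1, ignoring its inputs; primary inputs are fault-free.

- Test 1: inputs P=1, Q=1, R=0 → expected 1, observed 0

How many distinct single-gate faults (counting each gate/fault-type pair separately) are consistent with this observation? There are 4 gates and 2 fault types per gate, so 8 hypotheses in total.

Fault-free: g0=0, g1=0, g2=1, g3=1 → 1. Observed 0.
  g0 stuck-at-0: output 1 ✗
  g0 stuck-at-1: output 1 ✗
  g1 stuck-at-0: output 1 ✗
  g1 stuck-at-1: output 0 ✓
  g2 stuck-at-0: output 0 ✓
  g2 stuck-at-1: output 1 ✗
  g3 stuck-at-0: output 0 ✓
  g3 stuck-at-1: output 1 ✗
Consistent faults: {g1 stuck-at-1, g2 stuck-at-0, g3 stuck-at-0} — 3 in all.

3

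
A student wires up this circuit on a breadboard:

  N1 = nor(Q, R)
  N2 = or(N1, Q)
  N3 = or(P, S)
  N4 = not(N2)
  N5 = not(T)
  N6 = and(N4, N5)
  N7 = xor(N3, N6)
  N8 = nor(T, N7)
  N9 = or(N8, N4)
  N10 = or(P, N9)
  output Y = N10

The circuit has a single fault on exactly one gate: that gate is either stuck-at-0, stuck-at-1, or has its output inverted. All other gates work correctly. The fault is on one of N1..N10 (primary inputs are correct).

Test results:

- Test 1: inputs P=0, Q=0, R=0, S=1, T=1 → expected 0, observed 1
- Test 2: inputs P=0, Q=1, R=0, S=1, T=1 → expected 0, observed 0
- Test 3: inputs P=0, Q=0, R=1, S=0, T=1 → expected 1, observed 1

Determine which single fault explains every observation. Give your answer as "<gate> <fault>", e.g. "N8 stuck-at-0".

N1 stuck-at-0

Fault-free values for test 1 (P=0, Q=0, R=0, S=1, T=1): N1=1, N2=1, N3=1, N4=0, N5=0, N6=0, N7=1, N8=0, N9=0, N10=0, giving Y=0. Observed 1.
Test 1: faults giving observed 1 are {N1 stuck-at-0, N1 inverted output, N2 stuck-at-0, N2 inverted output, N4 stuck-at-1, N4 inverted output, N8 stuck-at-1, N8 inverted output, N9 stuck-at-1, N9 inverted output, N10 stuck-at-1, N10 inverted output}.
Test 2 (P=0, Q=1, R=0, S=1, T=1): fault-free N1=0, N2=1, N3=1, N4=0, N5=0, N6=0, N7=1, N8=0, N9=0, N10=0 → 0; observed 0. Eliminates N2 stuck-at-0, N2 inverted output, N4 stuck-at-1, N4 inverted output, N8 stuck-at-1, N8 inverted output, N9 stuck-at-1, N9 inverted output, N10 stuck-at-1, N10 inverted output.
Test 3 (P=0, Q=0, R=1, S=0, T=1): fault-free N1=0, N2=0, N3=0, N4=1, N5=0, N6=0, N7=0, N8=0, N9=1, N10=1 → 1; observed 1. Eliminates N1 inverted output.
Only N1 stuck-at-0 is consistent with every test.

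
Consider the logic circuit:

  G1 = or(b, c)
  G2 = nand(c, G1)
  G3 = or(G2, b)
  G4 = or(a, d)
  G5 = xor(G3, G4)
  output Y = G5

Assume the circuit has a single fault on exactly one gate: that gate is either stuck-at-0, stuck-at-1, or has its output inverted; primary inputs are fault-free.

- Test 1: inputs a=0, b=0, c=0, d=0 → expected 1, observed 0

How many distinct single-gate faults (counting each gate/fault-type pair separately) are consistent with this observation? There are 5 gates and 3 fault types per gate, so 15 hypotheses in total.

8

Fault-free: G1=0, G2=1, G3=1, G4=0, G5=1 → 1. Observed 0.
  G1: none of the 3 fault types match ✗
  G2: stuck-at-0, inverted output ✓; others ✗
  G3: stuck-at-0, inverted output ✓; others ✗
  G4: stuck-at-1, inverted output ✓; others ✗
  G5: stuck-at-0, inverted output ✓; others ✗
Consistent faults: {G2 stuck-at-0, G2 inverted output, G3 stuck-at-0, G3 inverted output, G4 stuck-at-1, G4 inverted output, G5 stuck-at-0, G5 inverted output} — 8 in all.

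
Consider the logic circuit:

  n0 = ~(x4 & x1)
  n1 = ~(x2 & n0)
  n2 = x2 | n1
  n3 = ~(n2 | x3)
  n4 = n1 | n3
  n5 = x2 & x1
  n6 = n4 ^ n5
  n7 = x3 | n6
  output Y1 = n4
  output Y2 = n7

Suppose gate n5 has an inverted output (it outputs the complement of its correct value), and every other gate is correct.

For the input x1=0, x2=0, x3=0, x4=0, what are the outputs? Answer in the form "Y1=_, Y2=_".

Propagate with n5 forced: n0=1, n1=1, n2=1, n3=0, n4=1, n5=1 [inverted output], n6=0, n7=0.
So the outputs are Y1=1, Y2=0. (Without the fault they would be Y1=1, Y2=1.)

Y1=1, Y2=0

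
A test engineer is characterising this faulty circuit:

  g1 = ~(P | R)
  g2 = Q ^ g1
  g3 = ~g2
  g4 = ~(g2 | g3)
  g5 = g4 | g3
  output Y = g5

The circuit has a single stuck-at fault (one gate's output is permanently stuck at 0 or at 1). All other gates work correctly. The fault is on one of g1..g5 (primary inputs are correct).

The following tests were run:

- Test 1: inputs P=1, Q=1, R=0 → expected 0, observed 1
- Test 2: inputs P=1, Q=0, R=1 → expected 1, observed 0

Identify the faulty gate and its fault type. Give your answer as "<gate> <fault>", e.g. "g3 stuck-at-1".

g1 stuck-at-1

Fault-free values for test 1 (P=1, Q=1, R=0): g1=0, g2=1, g3=0, g4=0, g5=0, giving Y=0. Observed 1.
Test 1: faults giving observed 1 are {g1 stuck-at-1, g2 stuck-at-0, g3 stuck-at-1, g4 stuck-at-1, g5 stuck-at-1}.
Test 2 (P=1, Q=0, R=1): fault-free g1=0, g2=0, g3=1, g4=0, g5=1 → 1; observed 0. Eliminates g2 stuck-at-0, g3 stuck-at-1, g4 stuck-at-1, g5 stuck-at-1.
Only g1 stuck-at-1 is consistent with every test.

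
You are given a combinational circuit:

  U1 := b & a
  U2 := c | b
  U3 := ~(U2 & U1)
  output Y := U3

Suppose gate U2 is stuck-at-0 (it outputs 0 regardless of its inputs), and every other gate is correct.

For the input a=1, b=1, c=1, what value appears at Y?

Propagate with U2 forced: U1=1, U2=0 [stuck-at-0], U3=1.
So Y = 1. (Without the fault it would be 0.)

1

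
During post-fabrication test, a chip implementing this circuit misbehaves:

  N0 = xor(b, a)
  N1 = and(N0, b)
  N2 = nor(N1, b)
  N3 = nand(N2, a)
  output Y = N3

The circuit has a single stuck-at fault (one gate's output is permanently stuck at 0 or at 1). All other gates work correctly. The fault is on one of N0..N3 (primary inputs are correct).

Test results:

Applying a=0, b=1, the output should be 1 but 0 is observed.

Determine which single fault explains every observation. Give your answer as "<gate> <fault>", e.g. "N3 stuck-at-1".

Fault-free values for test 1 (a=0, b=1): N0=1, N1=1, N2=0, N3=1, giving Y=1. Observed 0.
Test 1: faults giving observed 0 are {N3 stuck-at-0}.
Only N3 stuck-at-0 is consistent with every test.

N3 stuck-at-0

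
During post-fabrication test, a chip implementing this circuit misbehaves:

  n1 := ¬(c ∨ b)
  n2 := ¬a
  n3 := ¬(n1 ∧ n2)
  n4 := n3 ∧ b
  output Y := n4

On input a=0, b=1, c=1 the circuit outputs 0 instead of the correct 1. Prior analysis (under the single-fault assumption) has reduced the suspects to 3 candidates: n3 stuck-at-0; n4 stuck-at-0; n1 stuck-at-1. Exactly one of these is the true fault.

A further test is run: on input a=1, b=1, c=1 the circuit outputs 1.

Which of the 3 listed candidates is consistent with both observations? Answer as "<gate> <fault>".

Evaluate each candidate on input a=1, b=1, c=1:
  n3 stuck-at-0: n1=0, n2=0, n3=0 [stuck-at-0], n4=0 → 0 — eliminated
  n4 stuck-at-0: n1=0, n2=0, n3=1, n4=0 [stuck-at-0] → 0 — eliminated
  n1 stuck-at-1: n1=1 [stuck-at-1], n2=0, n3=1, n4=1 → 1 — matches
Only n1 stuck-at-1 reproduces the observed 1.

n1 stuck-at-1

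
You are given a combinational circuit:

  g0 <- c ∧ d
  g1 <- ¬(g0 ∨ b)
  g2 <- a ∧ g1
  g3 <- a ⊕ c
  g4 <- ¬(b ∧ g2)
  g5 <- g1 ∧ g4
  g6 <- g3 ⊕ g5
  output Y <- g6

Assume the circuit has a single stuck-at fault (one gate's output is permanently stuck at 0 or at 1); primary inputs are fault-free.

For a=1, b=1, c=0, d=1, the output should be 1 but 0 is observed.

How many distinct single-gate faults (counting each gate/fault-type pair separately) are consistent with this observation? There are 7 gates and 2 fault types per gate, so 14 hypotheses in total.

3

Fault-free: g0=0, g1=0, g2=0, g3=1, g4=1, g5=0, g6=1 → 1. Observed 0.
  g0 stuck-at-0: output 1 ✗
  g0 stuck-at-1: output 1 ✗
  g1 stuck-at-0: output 1 ✗
  g1 stuck-at-1: output 1 ✗
  g2 stuck-at-0: output 1 ✗
  g2 stuck-at-1: output 1 ✗
  g3 stuck-at-0: output 0 ✓
  g3 stuck-at-1: output 1 ✗
  g4 stuck-at-0: output 1 ✗
  g4 stuck-at-1: output 1 ✗
  g5 stuck-at-0: output 1 ✗
  g5 stuck-at-1: output 0 ✓
  g6 stuck-at-0: output 0 ✓
  g6 stuck-at-1: output 1 ✗
Consistent faults: {g3 stuck-at-0, g5 stuck-at-1, g6 stuck-at-0} — 3 in all.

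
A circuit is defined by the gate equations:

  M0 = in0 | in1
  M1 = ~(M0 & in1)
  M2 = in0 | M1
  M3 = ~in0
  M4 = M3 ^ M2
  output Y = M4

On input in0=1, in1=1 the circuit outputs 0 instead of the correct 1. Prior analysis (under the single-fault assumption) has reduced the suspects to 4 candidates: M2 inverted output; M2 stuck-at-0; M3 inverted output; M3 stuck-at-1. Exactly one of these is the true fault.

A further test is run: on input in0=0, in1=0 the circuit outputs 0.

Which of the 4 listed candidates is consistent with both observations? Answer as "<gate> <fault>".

M3 stuck-at-1

Evaluate each candidate on input in0=0, in1=0:
  M2 inverted output: M0=0, M1=1, M2=0 [inverted output], M3=1, M4=1 → 1 — eliminated
  M2 stuck-at-0: M0=0, M1=1, M2=0 [stuck-at-0], M3=1, M4=1 → 1 — eliminated
  M3 inverted output: M0=0, M1=1, M2=1, M3=0 [inverted output], M4=1 → 1 — eliminated
  M3 stuck-at-1: M0=0, M1=1, M2=1, M3=1 [stuck-at-1], M4=0 → 0 — matches
Only M3 stuck-at-1 reproduces the observed 0.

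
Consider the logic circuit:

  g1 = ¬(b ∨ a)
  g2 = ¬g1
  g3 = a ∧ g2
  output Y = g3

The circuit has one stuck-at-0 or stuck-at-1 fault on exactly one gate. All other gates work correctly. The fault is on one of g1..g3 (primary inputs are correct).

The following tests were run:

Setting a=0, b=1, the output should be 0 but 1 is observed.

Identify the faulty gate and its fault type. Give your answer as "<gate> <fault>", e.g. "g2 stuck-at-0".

g3 stuck-at-1

Fault-free values for test 1 (a=0, b=1): g1=0, g2=1, g3=0, giving Y=0. Observed 1.
Test 1: faults giving observed 1 are {g3 stuck-at-1}.
Only g3 stuck-at-1 is consistent with every test.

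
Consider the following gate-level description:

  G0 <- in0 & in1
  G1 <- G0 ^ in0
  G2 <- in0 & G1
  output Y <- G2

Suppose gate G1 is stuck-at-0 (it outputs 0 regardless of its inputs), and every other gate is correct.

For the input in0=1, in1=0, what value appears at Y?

Propagate with G1 forced: G0=0, G1=0 [stuck-at-0], G2=0.
So Y = 0. (Without the fault it would be 1.)

0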